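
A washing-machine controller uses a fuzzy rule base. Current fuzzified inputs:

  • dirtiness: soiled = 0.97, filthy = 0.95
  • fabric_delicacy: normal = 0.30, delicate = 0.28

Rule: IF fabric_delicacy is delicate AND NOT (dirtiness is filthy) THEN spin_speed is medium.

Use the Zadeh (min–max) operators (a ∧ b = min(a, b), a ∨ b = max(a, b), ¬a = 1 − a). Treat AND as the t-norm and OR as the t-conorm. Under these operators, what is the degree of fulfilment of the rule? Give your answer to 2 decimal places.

0.05

firing strength: delicate=0.28, ¬filthy=1−0.95=0.05; AND[min(a, b)] → w = 0.05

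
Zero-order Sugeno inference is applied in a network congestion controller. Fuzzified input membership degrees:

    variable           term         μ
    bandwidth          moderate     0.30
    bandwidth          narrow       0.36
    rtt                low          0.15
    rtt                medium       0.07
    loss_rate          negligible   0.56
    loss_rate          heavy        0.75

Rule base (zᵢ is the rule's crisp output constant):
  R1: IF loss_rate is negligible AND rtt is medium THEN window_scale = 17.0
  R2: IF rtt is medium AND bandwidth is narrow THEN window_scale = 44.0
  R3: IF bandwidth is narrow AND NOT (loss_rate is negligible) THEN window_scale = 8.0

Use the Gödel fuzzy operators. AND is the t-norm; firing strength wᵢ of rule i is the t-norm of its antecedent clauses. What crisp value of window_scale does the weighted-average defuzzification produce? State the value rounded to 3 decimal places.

R1 (z=17.0): negligible=0.56, medium=0.07; AND[min(a, b)] → w = 0.07
R2 (z=44.0): medium=0.07, narrow=0.36; AND[min(a, b)] → w = 0.07
R3 (z=8.0): narrow=0.36, ¬negligible=1−0.56=0.44; AND[min(a, b)] → w = 0.36
Weighted average = (0.07·17.0 + 0.07·44.0 + 0.36·8.0) / (0.07 + 0.07 + 0.36)
  = 7.1500 / 0.5000 = 14.300

14.300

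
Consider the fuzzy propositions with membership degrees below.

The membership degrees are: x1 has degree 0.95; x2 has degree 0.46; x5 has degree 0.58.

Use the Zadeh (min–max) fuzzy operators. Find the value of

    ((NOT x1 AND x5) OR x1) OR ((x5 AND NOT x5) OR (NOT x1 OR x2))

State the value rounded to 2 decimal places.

0.95

NOT x1 = 1 − 0.95 = 0.05
NOT x1 AND x5 = min(a, b) on (0.05, 0.58) = 0.05
(NOT x1 AND x5) OR x1 = max(a, b) on (0.05, 0.95) = 0.95
NOT x5 = 1 − 0.58 = 0.42
x5 AND NOT x5 = min(a, b) on (0.58, 0.42) = 0.42
NOT x1 = 1 − 0.95 = 0.05
NOT x1 OR x2 = max(a, b) on (0.05, 0.46) = 0.46
(x5 AND NOT x5) OR (NOT x1 OR x2) = max(a, b) on (0.42, 0.46) = 0.46
((NOT x1 AND x5) OR x1) OR ((x5 AND NOT x5) OR (NOT x1 OR x2)) = max(a, b) on (0.95, 0.46) = 0.95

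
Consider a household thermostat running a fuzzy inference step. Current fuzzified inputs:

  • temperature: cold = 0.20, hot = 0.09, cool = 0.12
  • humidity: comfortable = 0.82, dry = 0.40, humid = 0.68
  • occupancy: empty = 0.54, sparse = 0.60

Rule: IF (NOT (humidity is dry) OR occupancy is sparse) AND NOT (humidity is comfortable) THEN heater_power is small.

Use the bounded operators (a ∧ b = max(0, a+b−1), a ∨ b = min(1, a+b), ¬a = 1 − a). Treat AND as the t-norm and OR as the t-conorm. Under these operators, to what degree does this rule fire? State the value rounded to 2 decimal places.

0.18

firing strength: (¬dry=1−0.40=0.60 OR sparse=0.60) = 1.00; AND[max(0, a+b−1)] with ¬comfortable=1−0.82=0.18 → w = 0.18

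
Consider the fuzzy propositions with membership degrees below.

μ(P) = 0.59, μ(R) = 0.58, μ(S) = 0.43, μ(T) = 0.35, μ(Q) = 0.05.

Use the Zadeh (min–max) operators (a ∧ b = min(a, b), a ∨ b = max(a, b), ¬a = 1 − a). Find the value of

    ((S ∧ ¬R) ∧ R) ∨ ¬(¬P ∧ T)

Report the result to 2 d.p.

0.65

¬R = 1 − 0.58 = 0.42
S ∧ ¬R = min(a, b) on (0.43, 0.42) = 0.42
(S ∧ ¬R) ∧ R = min(a, b) on (0.42, 0.58) = 0.42
¬P = 1 − 0.59 = 0.41
¬P ∧ T = min(a, b) on (0.41, 0.35) = 0.35
¬(¬P ∧ T) = 1 − 0.35 = 0.65
((S ∧ ¬R) ∧ R) ∨ ¬(¬P ∧ T) = max(a, b) on (0.42, 0.65) = 0.65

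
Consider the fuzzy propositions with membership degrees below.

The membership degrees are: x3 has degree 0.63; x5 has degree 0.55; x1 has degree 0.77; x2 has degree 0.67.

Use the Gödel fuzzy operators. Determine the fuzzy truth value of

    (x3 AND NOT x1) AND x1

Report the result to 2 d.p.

0.23

NOT x1 = 1 − 0.77 = 0.23
x3 AND NOT x1 = min(a, b) on (0.63, 0.23) = 0.23
(x3 AND NOT x1) AND x1 = min(a, b) on (0.23, 0.77) = 0.23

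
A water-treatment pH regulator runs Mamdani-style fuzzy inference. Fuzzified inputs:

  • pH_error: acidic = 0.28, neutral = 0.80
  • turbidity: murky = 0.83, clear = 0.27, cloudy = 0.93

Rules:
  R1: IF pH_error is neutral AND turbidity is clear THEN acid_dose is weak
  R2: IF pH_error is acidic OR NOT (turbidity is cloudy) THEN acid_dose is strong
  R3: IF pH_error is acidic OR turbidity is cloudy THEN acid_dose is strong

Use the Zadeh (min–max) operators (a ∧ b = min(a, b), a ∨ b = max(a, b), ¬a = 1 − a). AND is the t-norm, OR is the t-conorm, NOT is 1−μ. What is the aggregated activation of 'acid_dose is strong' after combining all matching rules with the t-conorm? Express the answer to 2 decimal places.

R1: neutral=0.80, clear=0.27; AND[min(a, b)] → w = 0.27
R2: acidic=0.28, ¬cloudy=1−0.93=0.07; OR[max(a, b)] → w = 0.28
R3: acidic=0.28, cloudy=0.93; OR[max(a, b)] → w = 0.93
Rules with consequent 'strong': {R2, R3} → strengths 0.28, 0.93
Aggregate via t-conorm [max(a, b)]: 0.93

0.93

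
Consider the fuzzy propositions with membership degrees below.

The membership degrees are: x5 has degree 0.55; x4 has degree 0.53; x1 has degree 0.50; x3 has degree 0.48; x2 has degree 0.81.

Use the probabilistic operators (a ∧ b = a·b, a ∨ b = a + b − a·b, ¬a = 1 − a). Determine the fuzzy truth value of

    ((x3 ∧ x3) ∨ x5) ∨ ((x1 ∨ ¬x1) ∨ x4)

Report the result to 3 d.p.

0.959

x3 ∧ x3 = a·b on (0.4800, 0.4800) = 0.2304
(x3 ∧ x3) ∨ x5 = a + b − a·b on (0.2304, 0.5500) = 0.6537
¬x1 = 1 − 0.5000 = 0.5000
x1 ∨ ¬x1 = a + b − a·b on (0.5000, 0.5000) = 0.7500
(x1 ∨ ¬x1) ∨ x4 = a + b − a·b on (0.7500, 0.5300) = 0.8825
((x3 ∧ x3) ∨ x5) ∨ ((x1 ∨ ¬x1) ∨ x4) = a + b − a·b on (0.6537, 0.8825) = 0.9593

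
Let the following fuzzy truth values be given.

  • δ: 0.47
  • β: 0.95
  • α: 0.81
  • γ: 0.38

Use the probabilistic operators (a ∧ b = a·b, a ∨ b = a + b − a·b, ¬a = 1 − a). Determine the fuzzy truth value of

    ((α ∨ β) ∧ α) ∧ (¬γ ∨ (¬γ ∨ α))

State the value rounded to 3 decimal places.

0.780

α ∨ β = a + b − a·b on (0.8100, 0.9500) = 0.9905
(α ∨ β) ∧ α = a·b on (0.9905, 0.8100) = 0.8023
¬γ = 1 − 0.3800 = 0.6200
¬γ = 1 − 0.3800 = 0.6200
¬γ ∨ α = a + b − a·b on (0.6200, 0.8100) = 0.9278
¬γ ∨ (¬γ ∨ α) = a + b − a·b on (0.6200, 0.9278) = 0.9726
((α ∨ β) ∧ α) ∧ (¬γ ∨ (¬γ ∨ α)) = a·b on (0.8023, 0.9726) = 0.7803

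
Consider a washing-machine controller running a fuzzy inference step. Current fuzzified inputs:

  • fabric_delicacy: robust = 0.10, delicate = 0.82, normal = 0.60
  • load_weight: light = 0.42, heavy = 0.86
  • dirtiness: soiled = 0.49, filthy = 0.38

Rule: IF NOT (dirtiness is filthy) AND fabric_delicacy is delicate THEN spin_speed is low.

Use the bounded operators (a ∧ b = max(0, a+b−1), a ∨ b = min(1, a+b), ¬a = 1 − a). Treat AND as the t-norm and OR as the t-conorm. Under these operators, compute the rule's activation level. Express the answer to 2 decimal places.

firing strength: ¬filthy=1−0.38=0.62, delicate=0.82; AND[max(0, a+b−1)] → w = 0.44

0.44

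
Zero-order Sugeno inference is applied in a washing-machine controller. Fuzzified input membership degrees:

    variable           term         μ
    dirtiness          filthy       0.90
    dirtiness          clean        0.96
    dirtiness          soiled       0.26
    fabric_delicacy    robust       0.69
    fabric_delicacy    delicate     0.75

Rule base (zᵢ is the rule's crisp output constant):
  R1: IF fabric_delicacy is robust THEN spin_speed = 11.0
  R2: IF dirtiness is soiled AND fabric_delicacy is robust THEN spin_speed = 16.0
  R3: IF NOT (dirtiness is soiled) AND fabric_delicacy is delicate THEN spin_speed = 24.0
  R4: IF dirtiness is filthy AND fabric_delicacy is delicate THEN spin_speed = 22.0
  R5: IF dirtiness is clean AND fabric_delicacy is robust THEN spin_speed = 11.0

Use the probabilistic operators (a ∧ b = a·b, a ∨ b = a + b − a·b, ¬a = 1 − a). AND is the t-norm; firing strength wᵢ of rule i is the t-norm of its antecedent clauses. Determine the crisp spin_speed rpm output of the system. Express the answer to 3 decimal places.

16.626

R1 (z=11.0): robust=0.69 → w = 0.6900
R2 (z=16.0): soiled=0.26, robust=0.69; AND[a·b] → w = 0.1794
R3 (z=24.0): ¬soiled=1−0.26=0.74, delicate=0.75; AND[a·b] → w = 0.5550
R4 (z=22.0): filthy=0.90, delicate=0.75; AND[a·b] → w = 0.6750
R5 (z=11.0): clean=0.96, robust=0.69; AND[a·b] → w = 0.6624
Weighted average = (0.6900·11.0 + 0.1794·16.0 + 0.5550·24.0 + 0.6750·22.0 + 0.6624·11.0) / (0.6900 + 0.1794 + 0.5550 + 0.6750 + 0.6624)
  = 45.9168 / 2.7618 = 16.626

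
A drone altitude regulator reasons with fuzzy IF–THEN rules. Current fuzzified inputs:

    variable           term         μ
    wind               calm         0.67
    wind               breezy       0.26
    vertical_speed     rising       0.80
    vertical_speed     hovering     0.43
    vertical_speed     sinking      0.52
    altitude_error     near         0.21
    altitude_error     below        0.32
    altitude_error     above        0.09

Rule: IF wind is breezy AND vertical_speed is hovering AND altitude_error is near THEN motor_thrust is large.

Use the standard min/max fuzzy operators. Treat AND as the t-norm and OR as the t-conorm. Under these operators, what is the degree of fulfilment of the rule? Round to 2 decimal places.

firing strength: breezy=0.26, hovering=0.43, near=0.21; AND[min(a, b)] → w = 0.21

0.21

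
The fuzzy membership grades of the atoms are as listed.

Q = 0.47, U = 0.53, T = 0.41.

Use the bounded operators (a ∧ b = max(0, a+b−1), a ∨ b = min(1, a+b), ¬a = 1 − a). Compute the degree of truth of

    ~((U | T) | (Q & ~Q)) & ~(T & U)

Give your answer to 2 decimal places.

U | T = min(1, a+b) on (0.53, 0.41) = 0.94
~Q = 1 − 0.47 = 0.53
Q & ~Q = max(0, a+b−1) on (0.47, 0.53) = 0.00
(U | T) | (Q & ~Q) = min(1, a+b) on (0.94, 0.00) = 0.94
~((U | T) | (Q & ~Q)) = 1 − 0.94 = 0.06
T & U = max(0, a+b−1) on (0.41, 0.53) = 0.00
~(T & U) = 1 − 0.00 = 1.00
~((U | T) | (Q & ~Q)) & ~(T & U) = max(0, a+b−1) on (0.06, 1.00) = 0.06

0.06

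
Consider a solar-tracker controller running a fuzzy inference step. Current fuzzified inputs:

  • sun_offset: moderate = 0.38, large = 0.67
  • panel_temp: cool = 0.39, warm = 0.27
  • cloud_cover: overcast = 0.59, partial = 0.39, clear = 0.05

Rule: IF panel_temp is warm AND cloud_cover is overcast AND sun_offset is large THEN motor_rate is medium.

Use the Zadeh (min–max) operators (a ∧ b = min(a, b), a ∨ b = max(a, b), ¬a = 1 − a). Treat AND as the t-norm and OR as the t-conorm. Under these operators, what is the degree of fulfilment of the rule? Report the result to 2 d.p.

0.27

firing strength: warm=0.27, overcast=0.59, large=0.67; AND[min(a, b)] → w = 0.27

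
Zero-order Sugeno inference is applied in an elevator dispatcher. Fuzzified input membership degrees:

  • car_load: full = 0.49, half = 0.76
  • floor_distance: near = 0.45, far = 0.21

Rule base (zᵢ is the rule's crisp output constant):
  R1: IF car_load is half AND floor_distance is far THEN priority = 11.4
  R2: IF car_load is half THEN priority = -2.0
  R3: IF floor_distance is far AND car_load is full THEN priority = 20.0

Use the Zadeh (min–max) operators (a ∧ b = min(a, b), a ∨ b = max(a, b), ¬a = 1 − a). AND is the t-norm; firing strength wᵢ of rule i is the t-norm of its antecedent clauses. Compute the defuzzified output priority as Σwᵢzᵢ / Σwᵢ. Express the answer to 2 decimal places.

R1 (z=11.4): half=0.76, far=0.21; AND[min(a, b)] → w = 0.21
R2 (z=-2.0): half=0.76 → w = 0.76
R3 (z=20.0): far=0.21, full=0.49; AND[min(a, b)] → w = 0.21
Weighted average = (0.21·11.4 + 0.76·-2.0 + 0.21·20.0) / (0.21 + 0.76 + 0.21)
  = 5.0740 / 1.1800 = 4.30

4.30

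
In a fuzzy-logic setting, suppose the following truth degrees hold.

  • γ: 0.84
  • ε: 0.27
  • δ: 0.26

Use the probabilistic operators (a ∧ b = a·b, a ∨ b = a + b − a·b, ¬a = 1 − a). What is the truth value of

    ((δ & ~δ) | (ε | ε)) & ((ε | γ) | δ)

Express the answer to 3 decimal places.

0.520

~δ = 1 − 0.2600 = 0.7400
δ & ~δ = a·b on (0.2600, 0.7400) = 0.1924
ε | ε = a + b − a·b on (0.2700, 0.2700) = 0.4671
(δ & ~δ) | (ε | ε) = a + b − a·b on (0.1924, 0.4671) = 0.5696
ε | γ = a + b − a·b on (0.2700, 0.8400) = 0.8832
(ε | γ) | δ = a + b − a·b on (0.8832, 0.2600) = 0.9136
((δ & ~δ) | (ε | ε)) & ((ε | γ) | δ) = a·b on (0.5696, 0.9136) = 0.5204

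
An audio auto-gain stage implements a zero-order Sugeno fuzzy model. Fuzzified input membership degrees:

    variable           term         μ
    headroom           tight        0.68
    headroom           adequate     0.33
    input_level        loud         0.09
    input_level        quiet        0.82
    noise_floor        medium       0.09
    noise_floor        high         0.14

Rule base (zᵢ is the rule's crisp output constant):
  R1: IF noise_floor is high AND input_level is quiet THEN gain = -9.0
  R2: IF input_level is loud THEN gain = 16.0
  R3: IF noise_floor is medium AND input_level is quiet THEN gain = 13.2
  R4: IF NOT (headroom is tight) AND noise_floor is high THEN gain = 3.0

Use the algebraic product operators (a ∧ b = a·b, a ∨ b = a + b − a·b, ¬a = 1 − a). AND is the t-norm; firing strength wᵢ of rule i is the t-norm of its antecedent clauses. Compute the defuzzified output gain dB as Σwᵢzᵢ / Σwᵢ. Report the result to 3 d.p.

4.686

R1 (z=-9.0): high=0.14, quiet=0.82; AND[a·b] → w = 0.1148
R2 (z=16.0): loud=0.09 → w = 0.0900
R3 (z=13.2): medium=0.09, quiet=0.82; AND[a·b] → w = 0.0738
R4 (z=3.0): ¬tight=1−0.68=0.32, high=0.14; AND[a·b] → w = 0.0448
Weighted average = (0.1148·-9.0 + 0.0900·16.0 + 0.0738·13.2 + 0.0448·3.0) / (0.1148 + 0.0900 + 0.0738 + 0.0448)
  = 1.5154 / 0.3234 = 4.686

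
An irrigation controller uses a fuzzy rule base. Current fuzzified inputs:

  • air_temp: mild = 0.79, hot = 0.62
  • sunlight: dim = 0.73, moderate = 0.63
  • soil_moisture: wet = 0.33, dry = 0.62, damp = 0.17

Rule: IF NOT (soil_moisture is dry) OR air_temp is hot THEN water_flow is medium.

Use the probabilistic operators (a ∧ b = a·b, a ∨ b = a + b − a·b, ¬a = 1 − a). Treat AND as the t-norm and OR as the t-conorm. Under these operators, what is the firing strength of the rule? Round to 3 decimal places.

firing strength: ¬dry=1−0.62=0.38, hot=0.62; OR[a + b − a·b] → w = 0.7644

0.764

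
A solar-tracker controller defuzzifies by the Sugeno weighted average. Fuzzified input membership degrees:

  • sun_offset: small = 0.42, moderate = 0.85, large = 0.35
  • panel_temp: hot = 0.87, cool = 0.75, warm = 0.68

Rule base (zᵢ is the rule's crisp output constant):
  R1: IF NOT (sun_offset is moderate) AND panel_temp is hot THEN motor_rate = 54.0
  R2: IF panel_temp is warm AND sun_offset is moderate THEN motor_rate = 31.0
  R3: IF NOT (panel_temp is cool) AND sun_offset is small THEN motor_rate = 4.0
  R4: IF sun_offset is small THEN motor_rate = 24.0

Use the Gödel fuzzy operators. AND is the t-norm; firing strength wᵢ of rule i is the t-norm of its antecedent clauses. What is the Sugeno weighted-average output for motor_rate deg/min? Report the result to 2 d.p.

R1 (z=54.0): ¬moderate=1−0.85=0.15, hot=0.87; AND[min(a, b)] → w = 0.15
R2 (z=31.0): warm=0.68, moderate=0.85; AND[min(a, b)] → w = 0.68
R3 (z=4.0): ¬cool=1−0.75=0.25, small=0.42; AND[min(a, b)] → w = 0.25
R4 (z=24.0): small=0.42 → w = 0.42
Weighted average = (0.15·54.0 + 0.68·31.0 + 0.25·4.0 + 0.42·24.0) / (0.15 + 0.68 + 0.25 + 0.42)
  = 40.2600 / 1.5000 = 26.84

26.84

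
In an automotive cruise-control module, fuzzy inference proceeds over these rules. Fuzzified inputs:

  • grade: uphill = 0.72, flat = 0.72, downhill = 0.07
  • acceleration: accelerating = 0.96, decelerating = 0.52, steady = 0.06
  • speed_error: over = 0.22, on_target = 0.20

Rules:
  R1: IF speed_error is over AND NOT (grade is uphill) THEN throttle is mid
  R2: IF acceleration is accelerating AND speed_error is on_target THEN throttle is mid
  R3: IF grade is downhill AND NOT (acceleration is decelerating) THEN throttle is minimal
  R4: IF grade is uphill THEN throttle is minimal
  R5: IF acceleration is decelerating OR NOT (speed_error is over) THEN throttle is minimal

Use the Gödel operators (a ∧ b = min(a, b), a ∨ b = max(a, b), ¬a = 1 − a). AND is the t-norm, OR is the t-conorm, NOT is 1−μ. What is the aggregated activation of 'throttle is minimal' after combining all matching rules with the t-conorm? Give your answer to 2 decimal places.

R1: over=0.22, ¬uphill=1−0.72=0.28; AND[min(a, b)] → w = 0.22
R2: accelerating=0.96, on_target=0.20; AND[min(a, b)] → w = 0.20
R3: downhill=0.07, ¬decelerating=1−0.52=0.48; AND[min(a, b)] → w = 0.07
R4: uphill=0.72 → w = 0.72
R5: decelerating=0.52, ¬over=1−0.22=0.78; OR[max(a, b)] → w = 0.78
Rules with consequent 'minimal': {R3, R4, R5} → strengths 0.07, 0.72, 0.78
Aggregate via t-conorm [max(a, b)]: 0.78

0.78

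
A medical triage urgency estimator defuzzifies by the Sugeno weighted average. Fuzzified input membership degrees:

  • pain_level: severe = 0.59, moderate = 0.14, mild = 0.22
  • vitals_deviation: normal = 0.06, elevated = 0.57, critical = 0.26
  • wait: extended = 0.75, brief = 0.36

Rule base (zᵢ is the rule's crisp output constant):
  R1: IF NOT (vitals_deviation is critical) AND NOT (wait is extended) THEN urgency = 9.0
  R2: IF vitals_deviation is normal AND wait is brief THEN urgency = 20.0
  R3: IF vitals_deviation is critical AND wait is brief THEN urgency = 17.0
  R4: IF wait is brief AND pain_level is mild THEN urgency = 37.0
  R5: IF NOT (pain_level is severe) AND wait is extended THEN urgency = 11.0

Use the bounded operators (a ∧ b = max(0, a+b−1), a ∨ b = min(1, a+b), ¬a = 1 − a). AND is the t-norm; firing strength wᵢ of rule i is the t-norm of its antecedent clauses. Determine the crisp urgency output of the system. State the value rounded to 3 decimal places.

R1 (z=9.0): ¬critical=1−0.26=0.74, ¬extended=1−0.75=0.25; AND[max(0, a+b−1)] → w = 0.00
R2 (z=20.0): normal=0.06, brief=0.36; AND[max(0, a+b−1)] → w = 0.00
R3 (z=17.0): critical=0.26, brief=0.36; AND[max(0, a+b−1)] → w = 0.00
R4 (z=37.0): brief=0.36, mild=0.22; AND[max(0, a+b−1)] → w = 0.00
R5 (z=11.0): ¬severe=1−0.59=0.41, extended=0.75; AND[max(0, a+b−1)] → w = 0.16
Weighted average = (0.00·9.0 + 0.00·20.0 + 0.00·17.0 + 0.00·37.0 + 0.16·11.0) / (0.00 + 0.00 + 0.00 + 0.00 + 0.16)
  = 1.7600 / 0.1600 = 11.000

11.000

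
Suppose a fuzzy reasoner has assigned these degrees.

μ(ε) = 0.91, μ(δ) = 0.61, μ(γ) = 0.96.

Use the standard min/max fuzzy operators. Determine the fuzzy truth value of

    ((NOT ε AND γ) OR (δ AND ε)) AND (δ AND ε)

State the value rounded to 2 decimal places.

0.61

NOT ε = 1 − 0.91 = 0.09
NOT ε AND γ = min(a, b) on (0.09, 0.96) = 0.09
δ AND ε = min(a, b) on (0.61, 0.91) = 0.61
(NOT ε AND γ) OR (δ AND ε) = max(a, b) on (0.09, 0.61) = 0.61
δ AND ε = min(a, b) on (0.61, 0.91) = 0.61
((NOT ε AND γ) OR (δ AND ε)) AND (δ AND ε) = min(a, b) on (0.61, 0.61) = 0.61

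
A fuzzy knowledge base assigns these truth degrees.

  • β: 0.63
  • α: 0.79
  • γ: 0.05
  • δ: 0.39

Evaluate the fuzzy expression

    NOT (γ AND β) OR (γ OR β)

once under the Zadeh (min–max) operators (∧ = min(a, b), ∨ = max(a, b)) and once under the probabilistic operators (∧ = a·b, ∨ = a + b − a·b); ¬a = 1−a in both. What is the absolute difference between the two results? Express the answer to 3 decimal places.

Under Zadeh (min–max):
  γ AND β = min(a, b) on (0.05, 0.63) = 0.05
  NOT (γ AND β) = 1 − 0.05 = 0.95
  γ OR β = max(a, b) on (0.05, 0.63) = 0.63
  NOT (γ AND β) OR (γ OR β) = max(a, b) on (0.95, 0.63) = 0.95
  → value = 0.9500
Under probabilistic:
  γ AND β = a·b on (0.0500, 0.6300) = 0.0315
  NOT (γ AND β) = 1 − 0.0315 = 0.9685
  γ OR β = a + b − a·b on (0.0500, 0.6300) = 0.6485
  NOT (γ AND β) OR (γ OR β) = a + b − a·b on (0.9685, 0.6485) = 0.9889
  → value = 0.9889
|0.9500 − 0.9889| = 0.039

0.039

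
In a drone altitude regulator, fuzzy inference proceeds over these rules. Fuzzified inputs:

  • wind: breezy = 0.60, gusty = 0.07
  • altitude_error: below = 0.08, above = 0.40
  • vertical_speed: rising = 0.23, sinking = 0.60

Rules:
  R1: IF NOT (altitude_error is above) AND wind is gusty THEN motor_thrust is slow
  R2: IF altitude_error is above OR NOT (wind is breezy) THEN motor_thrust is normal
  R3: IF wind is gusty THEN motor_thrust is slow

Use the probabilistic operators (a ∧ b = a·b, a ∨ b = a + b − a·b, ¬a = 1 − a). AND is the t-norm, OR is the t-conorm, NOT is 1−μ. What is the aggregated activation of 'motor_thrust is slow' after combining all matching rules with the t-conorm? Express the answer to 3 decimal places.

R1: ¬above=1−0.40=0.60, gusty=0.07; AND[a·b] → w = 0.0420
R2: above=0.40, ¬breezy=1−0.60=0.40; OR[a + b − a·b] → w = 0.6400
R3: gusty=0.07 → w = 0.0700
Rules with consequent 'slow': {R1, R3} → strengths 0.0420, 0.0700
Aggregate via t-conorm [a + b − a·b]: 0.1091

0.109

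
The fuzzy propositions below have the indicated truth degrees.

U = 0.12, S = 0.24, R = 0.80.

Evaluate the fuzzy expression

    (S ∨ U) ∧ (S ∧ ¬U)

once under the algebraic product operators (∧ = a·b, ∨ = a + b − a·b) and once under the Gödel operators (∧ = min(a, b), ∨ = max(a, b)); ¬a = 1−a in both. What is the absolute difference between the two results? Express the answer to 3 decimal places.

0.170

Under algebraic product:
  S ∨ U = a + b − a·b on (0.2400, 0.1200) = 0.3312
  ¬U = 1 − 0.1200 = 0.8800
  S ∧ ¬U = a·b on (0.2400, 0.8800) = 0.2112
  (S ∨ U) ∧ (S ∧ ¬U) = a·b on (0.3312, 0.2112) = 0.0699
  → value = 0.0699
Under Gödel:
  S ∨ U = max(a, b) on (0.24, 0.12) = 0.24
  ¬U = 1 − 0.12 = 0.88
  S ∧ ¬U = min(a, b) on (0.24, 0.88) = 0.24
  (S ∨ U) ∧ (S ∧ ¬U) = min(a, b) on (0.24, 0.24) = 0.24
  → value = 0.2400
|0.0699 − 0.2400| = 0.170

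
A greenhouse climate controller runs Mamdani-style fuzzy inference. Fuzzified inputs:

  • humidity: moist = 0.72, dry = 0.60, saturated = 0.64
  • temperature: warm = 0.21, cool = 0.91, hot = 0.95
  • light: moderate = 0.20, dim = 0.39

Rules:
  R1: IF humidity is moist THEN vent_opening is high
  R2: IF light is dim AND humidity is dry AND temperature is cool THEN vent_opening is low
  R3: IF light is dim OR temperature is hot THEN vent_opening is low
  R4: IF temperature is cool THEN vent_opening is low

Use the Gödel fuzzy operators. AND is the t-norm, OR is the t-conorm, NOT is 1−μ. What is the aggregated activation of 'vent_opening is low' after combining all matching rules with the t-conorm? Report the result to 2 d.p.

R1: moist=0.72 → w = 0.72
R2: dim=0.39, dry=0.60, cool=0.91; AND[min(a, b)] → w = 0.39
R3: dim=0.39, hot=0.95; OR[max(a, b)] → w = 0.95
R4: cool=0.91 → w = 0.91
Rules with consequent 'low': {R2, R3, R4} → strengths 0.39, 0.95, 0.91
Aggregate via t-conorm [max(a, b)]: 0.95

0.95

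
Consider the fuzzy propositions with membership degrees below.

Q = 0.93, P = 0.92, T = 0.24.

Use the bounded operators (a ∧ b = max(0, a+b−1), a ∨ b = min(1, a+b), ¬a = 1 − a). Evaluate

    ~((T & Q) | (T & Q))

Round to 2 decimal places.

T & Q = max(0, a+b−1) on (0.24, 0.93) = 0.17
T & Q = max(0, a+b−1) on (0.24, 0.93) = 0.17
(T & Q) | (T & Q) = min(1, a+b) on (0.17, 0.17) = 0.34
~((T & Q) | (T & Q)) = 1 − 0.34 = 0.66

0.66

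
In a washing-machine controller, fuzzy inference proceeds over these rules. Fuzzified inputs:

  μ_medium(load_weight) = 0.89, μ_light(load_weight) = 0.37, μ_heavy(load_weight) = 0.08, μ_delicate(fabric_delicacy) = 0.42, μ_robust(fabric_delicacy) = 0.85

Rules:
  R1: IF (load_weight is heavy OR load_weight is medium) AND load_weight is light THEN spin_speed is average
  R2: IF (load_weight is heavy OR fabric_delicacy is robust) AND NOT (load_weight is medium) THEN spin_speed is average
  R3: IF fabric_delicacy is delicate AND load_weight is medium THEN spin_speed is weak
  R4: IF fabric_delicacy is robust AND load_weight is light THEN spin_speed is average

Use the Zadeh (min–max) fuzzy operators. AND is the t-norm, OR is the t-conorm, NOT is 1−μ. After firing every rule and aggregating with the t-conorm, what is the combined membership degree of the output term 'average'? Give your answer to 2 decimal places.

R1: (heavy=0.08 OR medium=0.89) = 0.89; AND[min(a, b)] with light=0.37 → w = 0.37
R2: (heavy=0.08 OR robust=0.85) = 0.85; AND[min(a, b)] with ¬medium=1−0.89=0.11 → w = 0.11
R3: delicate=0.42, medium=0.89; AND[min(a, b)] → w = 0.42
R4: robust=0.85, light=0.37; AND[min(a, b)] → w = 0.37
Rules with consequent 'average': {R1, R2, R4} → strengths 0.37, 0.11, 0.37
Aggregate via t-conorm [max(a, b)]: 0.37

0.37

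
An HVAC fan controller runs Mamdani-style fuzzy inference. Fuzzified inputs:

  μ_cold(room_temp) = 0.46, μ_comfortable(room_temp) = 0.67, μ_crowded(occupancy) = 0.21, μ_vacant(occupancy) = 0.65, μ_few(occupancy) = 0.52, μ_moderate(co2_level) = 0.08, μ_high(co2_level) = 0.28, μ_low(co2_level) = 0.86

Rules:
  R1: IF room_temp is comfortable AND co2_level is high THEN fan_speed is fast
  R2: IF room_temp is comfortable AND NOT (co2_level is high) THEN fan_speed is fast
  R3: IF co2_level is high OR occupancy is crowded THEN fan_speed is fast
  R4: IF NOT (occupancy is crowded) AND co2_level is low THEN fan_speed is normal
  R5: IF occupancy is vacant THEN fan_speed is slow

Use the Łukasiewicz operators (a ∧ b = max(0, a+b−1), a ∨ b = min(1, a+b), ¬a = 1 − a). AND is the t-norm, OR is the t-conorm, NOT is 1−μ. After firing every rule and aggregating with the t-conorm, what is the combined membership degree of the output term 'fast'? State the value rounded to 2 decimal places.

0.88

R1: comfortable=0.67, high=0.28; AND[max(0, a+b−1)] → w = 0.00
R2: comfortable=0.67, ¬high=1−0.28=0.72; AND[max(0, a+b−1)] → w = 0.39
R3: high=0.28, crowded=0.21; OR[min(1, a+b)] → w = 0.49
R4: ¬crowded=1−0.21=0.79, low=0.86; AND[max(0, a+b−1)] → w = 0.65
R5: vacant=0.65 → w = 0.65
Rules with consequent 'fast': {R1, R2, R3} → strengths 0.00, 0.39, 0.49
Aggregate via t-conorm [min(1, a+b)]: 0.88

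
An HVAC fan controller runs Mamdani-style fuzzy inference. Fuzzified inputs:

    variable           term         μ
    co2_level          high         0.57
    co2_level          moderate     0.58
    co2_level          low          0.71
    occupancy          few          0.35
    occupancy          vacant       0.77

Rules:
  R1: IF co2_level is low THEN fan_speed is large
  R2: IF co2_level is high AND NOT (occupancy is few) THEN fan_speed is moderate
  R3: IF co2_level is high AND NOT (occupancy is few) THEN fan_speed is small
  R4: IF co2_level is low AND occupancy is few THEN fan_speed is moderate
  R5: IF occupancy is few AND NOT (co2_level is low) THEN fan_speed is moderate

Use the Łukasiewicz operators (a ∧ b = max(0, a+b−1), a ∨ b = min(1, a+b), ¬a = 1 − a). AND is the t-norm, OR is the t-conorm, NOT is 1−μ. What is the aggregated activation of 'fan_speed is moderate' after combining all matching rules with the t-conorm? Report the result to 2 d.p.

0.28

R1: low=0.71 → w = 0.71
R2: high=0.57, ¬few=1−0.35=0.65; AND[max(0, a+b−1)] → w = 0.22
R3: high=0.57, ¬few=1−0.35=0.65; AND[max(0, a+b−1)] → w = 0.22
R4: low=0.71, few=0.35; AND[max(0, a+b−1)] → w = 0.06
R5: few=0.35, ¬low=1−0.71=0.29; AND[max(0, a+b−1)] → w = 0.00
Rules with consequent 'moderate': {R2, R4, R5} → strengths 0.22, 0.06, 0.00
Aggregate via t-conorm [min(1, a+b)]: 0.28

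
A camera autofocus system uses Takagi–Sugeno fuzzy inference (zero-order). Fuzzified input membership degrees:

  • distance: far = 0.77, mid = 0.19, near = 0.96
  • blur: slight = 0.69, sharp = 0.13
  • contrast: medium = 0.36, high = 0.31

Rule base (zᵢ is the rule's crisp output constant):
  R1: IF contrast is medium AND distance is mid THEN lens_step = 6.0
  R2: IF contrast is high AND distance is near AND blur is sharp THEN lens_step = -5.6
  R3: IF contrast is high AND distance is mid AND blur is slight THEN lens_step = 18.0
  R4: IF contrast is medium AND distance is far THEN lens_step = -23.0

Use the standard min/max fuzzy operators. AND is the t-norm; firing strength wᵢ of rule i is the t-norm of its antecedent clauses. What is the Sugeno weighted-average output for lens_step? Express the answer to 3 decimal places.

R1 (z=6.0): medium=0.36, mid=0.19; AND[min(a, b)] → w = 0.19
R2 (z=-5.6): high=0.31, near=0.96, sharp=0.13; AND[min(a, b)] → w = 0.13
R3 (z=18.0): high=0.31, mid=0.19, slight=0.69; AND[min(a, b)] → w = 0.19
R4 (z=-23.0): medium=0.36, far=0.77; AND[min(a, b)] → w = 0.36
Weighted average = (0.19·6.0 + 0.13·-5.6 + 0.19·18.0 + 0.36·-23.0) / (0.19 + 0.13 + 0.19 + 0.36)
  = -4.4480 / 0.8700 = -5.113

-5.113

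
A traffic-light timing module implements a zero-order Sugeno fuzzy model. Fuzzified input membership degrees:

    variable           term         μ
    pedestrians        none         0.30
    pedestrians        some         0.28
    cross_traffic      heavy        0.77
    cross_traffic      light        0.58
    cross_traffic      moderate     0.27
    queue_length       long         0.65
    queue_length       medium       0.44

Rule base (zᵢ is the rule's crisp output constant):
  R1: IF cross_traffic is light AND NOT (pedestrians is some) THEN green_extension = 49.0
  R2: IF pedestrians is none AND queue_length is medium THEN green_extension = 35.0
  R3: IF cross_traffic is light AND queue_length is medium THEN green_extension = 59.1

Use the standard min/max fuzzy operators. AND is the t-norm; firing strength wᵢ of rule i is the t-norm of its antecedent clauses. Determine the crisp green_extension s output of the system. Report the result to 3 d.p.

R1 (z=49.0): light=0.58, ¬some=1−0.28=0.72; AND[min(a, b)] → w = 0.58
R2 (z=35.0): none=0.30, medium=0.44; AND[min(a, b)] → w = 0.30
R3 (z=59.1): light=0.58, medium=0.44; AND[min(a, b)] → w = 0.44
Weighted average = (0.58·49.0 + 0.30·35.0 + 0.44·59.1) / (0.58 + 0.30 + 0.44)
  = 64.9240 / 1.3200 = 49.185

49.185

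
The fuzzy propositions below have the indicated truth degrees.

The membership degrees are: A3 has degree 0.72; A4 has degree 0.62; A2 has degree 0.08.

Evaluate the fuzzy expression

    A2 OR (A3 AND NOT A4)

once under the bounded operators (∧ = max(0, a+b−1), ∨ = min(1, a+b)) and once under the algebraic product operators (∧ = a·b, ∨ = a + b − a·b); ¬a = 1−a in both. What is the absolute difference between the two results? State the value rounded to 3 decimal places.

Under bounded:
  NOT A4 = 1 − 0.62 = 0.38
  A3 AND NOT A4 = max(0, a+b−1) on (0.72, 0.38) = 0.10
  A2 OR (A3 AND NOT A4) = min(1, a+b) on (0.08, 0.10) = 0.18
  → value = 0.1800
Under algebraic product:
  NOT A4 = 1 − 0.6200 = 0.3800
  A3 AND NOT A4 = a·b on (0.7200, 0.3800) = 0.2736
  A2 OR (A3 AND NOT A4) = a + b − a·b on (0.0800, 0.2736) = 0.3317
  → value = 0.3317
|0.1800 − 0.3317| = 0.152

0.152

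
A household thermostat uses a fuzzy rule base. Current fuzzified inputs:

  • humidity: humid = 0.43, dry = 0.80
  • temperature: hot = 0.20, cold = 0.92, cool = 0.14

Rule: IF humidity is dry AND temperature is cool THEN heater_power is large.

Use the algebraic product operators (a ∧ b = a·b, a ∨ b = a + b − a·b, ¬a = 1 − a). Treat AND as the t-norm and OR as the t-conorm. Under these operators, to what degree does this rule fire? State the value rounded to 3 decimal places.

0.112

firing strength: dry=0.80, cool=0.14; AND[a·b] → w = 0.1120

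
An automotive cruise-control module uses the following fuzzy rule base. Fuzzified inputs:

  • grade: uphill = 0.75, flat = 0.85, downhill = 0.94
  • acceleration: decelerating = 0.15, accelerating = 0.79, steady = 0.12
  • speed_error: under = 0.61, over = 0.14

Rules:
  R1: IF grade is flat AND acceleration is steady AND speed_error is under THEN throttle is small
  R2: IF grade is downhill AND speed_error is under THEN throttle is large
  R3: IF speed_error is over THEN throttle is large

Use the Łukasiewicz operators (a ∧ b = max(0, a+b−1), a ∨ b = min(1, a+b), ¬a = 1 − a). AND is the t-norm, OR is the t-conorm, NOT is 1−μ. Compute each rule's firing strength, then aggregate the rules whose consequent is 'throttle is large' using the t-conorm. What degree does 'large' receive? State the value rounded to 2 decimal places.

R1: flat=0.85, steady=0.12, under=0.61; AND[max(0, a+b−1)] → w = 0.00
R2: downhill=0.94, under=0.61; AND[max(0, a+b−1)] → w = 0.55
R3: over=0.14 → w = 0.14
Rules with consequent 'large': {R2, R3} → strengths 0.55, 0.14
Aggregate via t-conorm [min(1, a+b)]: 0.69

0.69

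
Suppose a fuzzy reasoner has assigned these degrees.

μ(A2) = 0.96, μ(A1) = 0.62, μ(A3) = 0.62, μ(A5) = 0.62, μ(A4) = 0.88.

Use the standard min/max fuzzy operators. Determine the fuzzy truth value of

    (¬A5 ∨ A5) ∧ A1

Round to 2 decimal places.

0.62

¬A5 = 1 − 0.62 = 0.38
¬A5 ∨ A5 = max(a, b) on (0.38, 0.62) = 0.62
(¬A5 ∨ A5) ∧ A1 = min(a, b) on (0.62, 0.62) = 0.62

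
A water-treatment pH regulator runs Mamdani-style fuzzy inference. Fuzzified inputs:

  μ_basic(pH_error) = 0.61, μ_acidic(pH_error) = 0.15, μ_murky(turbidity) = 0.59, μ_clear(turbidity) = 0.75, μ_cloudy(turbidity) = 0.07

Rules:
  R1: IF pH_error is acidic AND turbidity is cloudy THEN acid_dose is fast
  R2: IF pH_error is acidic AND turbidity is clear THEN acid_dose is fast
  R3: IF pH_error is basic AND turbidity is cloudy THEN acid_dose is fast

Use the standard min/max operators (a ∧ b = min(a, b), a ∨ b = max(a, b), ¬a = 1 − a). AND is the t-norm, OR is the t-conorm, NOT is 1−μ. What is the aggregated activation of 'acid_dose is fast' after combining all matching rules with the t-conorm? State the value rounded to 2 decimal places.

0.15

R1: acidic=0.15, cloudy=0.07; AND[min(a, b)] → w = 0.07
R2: acidic=0.15, clear=0.75; AND[min(a, b)] → w = 0.15
R3: basic=0.61, cloudy=0.07; AND[min(a, b)] → w = 0.07
Rules with consequent 'fast': {R1, R2, R3} → strengths 0.07, 0.15, 0.07
Aggregate via t-conorm [max(a, b)]: 0.15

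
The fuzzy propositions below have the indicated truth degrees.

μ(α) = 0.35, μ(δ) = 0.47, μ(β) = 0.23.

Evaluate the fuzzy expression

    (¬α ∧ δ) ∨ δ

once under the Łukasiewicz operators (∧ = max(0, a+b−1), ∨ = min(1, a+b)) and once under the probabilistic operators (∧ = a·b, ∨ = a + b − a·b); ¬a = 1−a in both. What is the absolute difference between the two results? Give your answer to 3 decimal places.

0.042

Under Łukasiewicz:
  ¬α = 1 − 0.35 = 0.65
  ¬α ∧ δ = max(0, a+b−1) on (0.65, 0.47) = 0.12
  (¬α ∧ δ) ∨ δ = min(1, a+b) on (0.12, 0.47) = 0.59
  → value = 0.5900
Under probabilistic:
  ¬α = 1 − 0.3500 = 0.6500
  ¬α ∧ δ = a·b on (0.6500, 0.4700) = 0.3055
  (¬α ∧ δ) ∨ δ = a + b − a·b on (0.3055, 0.4700) = 0.6319
  → value = 0.6319
|0.5900 − 0.6319| = 0.042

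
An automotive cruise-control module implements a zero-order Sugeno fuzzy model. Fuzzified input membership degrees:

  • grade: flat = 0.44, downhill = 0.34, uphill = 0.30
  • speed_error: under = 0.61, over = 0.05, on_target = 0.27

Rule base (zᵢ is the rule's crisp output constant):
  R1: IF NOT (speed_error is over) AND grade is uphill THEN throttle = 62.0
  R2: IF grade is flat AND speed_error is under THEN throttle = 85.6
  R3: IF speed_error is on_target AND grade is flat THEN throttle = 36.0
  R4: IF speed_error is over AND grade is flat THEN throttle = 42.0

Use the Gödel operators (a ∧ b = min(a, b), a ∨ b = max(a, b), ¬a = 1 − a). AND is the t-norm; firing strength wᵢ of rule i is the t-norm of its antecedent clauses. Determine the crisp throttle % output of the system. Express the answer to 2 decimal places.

R1 (z=62.0): ¬over=1−0.05=0.95, uphill=0.30; AND[min(a, b)] → w = 0.30
R2 (z=85.6): flat=0.44, under=0.61; AND[min(a, b)] → w = 0.44
R3 (z=36.0): on_target=0.27, flat=0.44; AND[min(a, b)] → w = 0.27
R4 (z=42.0): over=0.05, flat=0.44; AND[min(a, b)] → w = 0.05
Weighted average = (0.30·62.0 + 0.44·85.6 + 0.27·36.0 + 0.05·42.0) / (0.30 + 0.44 + 0.27 + 0.05)
  = 68.0840 / 1.0600 = 64.23

64.23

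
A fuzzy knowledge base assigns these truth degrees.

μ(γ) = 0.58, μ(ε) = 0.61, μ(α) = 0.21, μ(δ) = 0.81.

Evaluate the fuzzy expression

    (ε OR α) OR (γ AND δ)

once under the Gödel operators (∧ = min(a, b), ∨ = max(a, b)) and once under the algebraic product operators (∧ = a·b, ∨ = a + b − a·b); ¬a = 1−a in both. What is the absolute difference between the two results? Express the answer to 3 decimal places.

Under Gödel:
  ε OR α = max(a, b) on (0.61, 0.21) = 0.61
  γ AND δ = min(a, b) on (0.58, 0.81) = 0.58
  (ε OR α) OR (γ AND δ) = max(a, b) on (0.61, 0.58) = 0.61
  → value = 0.6100
Under algebraic product:
  ε OR α = a + b − a·b on (0.6100, 0.2100) = 0.6919
  γ AND δ = a·b on (0.5800, 0.8100) = 0.4698
  (ε OR α) OR (γ AND δ) = a + b − a·b on (0.6919, 0.4698) = 0.8366
  → value = 0.8366
|0.6100 − 0.8366| = 0.227

0.227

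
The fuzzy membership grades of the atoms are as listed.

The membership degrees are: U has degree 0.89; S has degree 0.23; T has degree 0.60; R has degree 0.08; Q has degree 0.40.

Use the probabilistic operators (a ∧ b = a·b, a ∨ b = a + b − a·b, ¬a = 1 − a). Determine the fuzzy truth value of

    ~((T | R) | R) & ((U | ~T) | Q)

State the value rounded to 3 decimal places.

0.325

T | R = a + b − a·b on (0.6000, 0.0800) = 0.6320
(T | R) | R = a + b − a·b on (0.6320, 0.0800) = 0.6614
~((T | R) | R) = 1 − 0.6614 = 0.3386
~T = 1 − 0.6000 = 0.4000
U | ~T = a + b − a·b on (0.8900, 0.4000) = 0.9340
(U | ~T) | Q = a + b − a·b on (0.9340, 0.4000) = 0.9604
~((T | R) | R) & ((U | ~T) | Q) = a·b on (0.3386, 0.9604) = 0.3252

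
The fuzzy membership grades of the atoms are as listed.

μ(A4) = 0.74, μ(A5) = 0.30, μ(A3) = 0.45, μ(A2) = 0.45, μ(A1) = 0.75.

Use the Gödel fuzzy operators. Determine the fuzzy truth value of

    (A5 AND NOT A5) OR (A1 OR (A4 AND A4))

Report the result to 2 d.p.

NOT A5 = 1 − 0.30 = 0.70
A5 AND NOT A5 = min(a, b) on (0.30, 0.70) = 0.30
A4 AND A4 = min(a, b) on (0.74, 0.74) = 0.74
A1 OR (A4 AND A4) = max(a, b) on (0.75, 0.74) = 0.75
(A5 AND NOT A5) OR (A1 OR (A4 AND A4)) = max(a, b) on (0.30, 0.75) = 0.75

0.75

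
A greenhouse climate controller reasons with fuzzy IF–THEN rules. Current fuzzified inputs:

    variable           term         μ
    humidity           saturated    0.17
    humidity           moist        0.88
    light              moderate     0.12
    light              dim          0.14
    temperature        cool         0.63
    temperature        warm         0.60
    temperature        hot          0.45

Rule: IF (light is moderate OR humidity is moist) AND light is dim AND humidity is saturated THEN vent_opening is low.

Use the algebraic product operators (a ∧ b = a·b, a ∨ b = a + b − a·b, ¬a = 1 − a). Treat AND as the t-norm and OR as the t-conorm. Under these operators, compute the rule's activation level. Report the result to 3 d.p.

firing strength: (moderate=0.12 OR moist=0.88) = 0.8944; AND[a·b] with dim=0.14, saturated=0.17 → w = 0.0213

0.021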